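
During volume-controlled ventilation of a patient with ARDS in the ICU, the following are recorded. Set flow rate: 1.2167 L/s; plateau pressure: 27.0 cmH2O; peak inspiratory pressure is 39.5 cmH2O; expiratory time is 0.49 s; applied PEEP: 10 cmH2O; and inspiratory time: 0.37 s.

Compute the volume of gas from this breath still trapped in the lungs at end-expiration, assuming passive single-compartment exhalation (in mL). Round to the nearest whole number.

Vt = flow × Ti = 1.2167 L/s × 0.37 s × 1000 mL/L = 450.18 mL.
R = (PIP − Pplat)/V̇ = (39.5 − 27.0) / 1.2167 = 12.5/1.2167 = 10.274 cmH2O·s/L.
C = Vt/(Pplat − PEEP) = 450.18 / (27.0 − 10) = 450.18/17.0 = 26.481 mL/cmH2O.
τ = R × C = 10.274 × 0.02648 L/cmH2O = 0.2721 s.
Fraction remaining = e^(−Te/τ) = e^(−0.49/0.2721) = 0.1652.
Trapped volume = 450.18 × 0.1652 = 74.37 mL.

74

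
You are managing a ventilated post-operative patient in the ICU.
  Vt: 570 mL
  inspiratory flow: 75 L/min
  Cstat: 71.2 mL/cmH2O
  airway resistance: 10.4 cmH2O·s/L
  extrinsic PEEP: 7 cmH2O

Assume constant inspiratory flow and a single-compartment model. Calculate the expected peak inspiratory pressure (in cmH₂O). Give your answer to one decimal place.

Flow: 75 L/min ÷ 60 = 1.25 L/s.
Equation of motion (constant flow): PIP = Vt/C + R·V̇ + PEEP.
PIP = 570/71.2 + 10.4×1.25 + 7 = 8.006 + 13.0 + 7 = 28.006 cmH2O.

28.0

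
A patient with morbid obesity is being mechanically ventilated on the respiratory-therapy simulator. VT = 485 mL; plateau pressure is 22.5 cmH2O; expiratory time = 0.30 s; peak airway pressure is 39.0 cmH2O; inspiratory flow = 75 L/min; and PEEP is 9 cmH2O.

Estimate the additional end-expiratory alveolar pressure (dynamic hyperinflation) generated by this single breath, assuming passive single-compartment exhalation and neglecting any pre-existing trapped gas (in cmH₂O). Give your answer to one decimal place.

7.2

Flow: 75 L/min ÷ 60 = 1.25 L/s.
R = (PIP − Pplat)/V̇ = (39.0 − 22.5) / 1.25 = 16.5/1.25 = 13.2 cmH2O·s/L.
C = Vt/(Pplat − PEEP) = 485.0 / (22.5 − 9) = 485.0/13.5 = 35.926 mL/cmH2O.
τ = R × C = 13.2 × 0.03593 L/cmH2O = 0.4743 s.
Fraction remaining = e^(−Te/τ) = e^(−0.30/0.4743) = 0.5313; trapped volume = 485.0 × 0.5313 = 257.68 mL.
Additional alveolar pressure from trapping ≈ V_trapped / C = 257.68 / 35.926 = 7.173 cmH2O.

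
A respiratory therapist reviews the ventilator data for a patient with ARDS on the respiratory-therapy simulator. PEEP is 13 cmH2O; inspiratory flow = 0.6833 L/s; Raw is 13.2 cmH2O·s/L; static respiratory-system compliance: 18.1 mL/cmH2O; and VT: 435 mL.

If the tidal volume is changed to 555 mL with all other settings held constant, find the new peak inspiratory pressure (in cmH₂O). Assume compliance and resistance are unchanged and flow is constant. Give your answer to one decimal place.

PIP = Vt/C + R·V̇ + PEEP (constant-flow equation of motion).
Only the elastic term changes: ΔPIP = ΔVt / C = (555 − 435) / 18.1 = 6.63 cmH2O.
Original PIP = 435/18.1 + 13.2×0.6833 + 13 = 46.053 cmH2O; new PIP = 46.053 + (6.63) = 52.683 cmH2O.

52.7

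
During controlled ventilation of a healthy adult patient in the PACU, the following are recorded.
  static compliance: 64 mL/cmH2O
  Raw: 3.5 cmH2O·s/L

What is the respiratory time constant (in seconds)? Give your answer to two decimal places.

0.22

τ = R × C = 3.5 × 64 mL/cmH2O = 3.5 × 0.064 L/cmH2O = 0.224 s.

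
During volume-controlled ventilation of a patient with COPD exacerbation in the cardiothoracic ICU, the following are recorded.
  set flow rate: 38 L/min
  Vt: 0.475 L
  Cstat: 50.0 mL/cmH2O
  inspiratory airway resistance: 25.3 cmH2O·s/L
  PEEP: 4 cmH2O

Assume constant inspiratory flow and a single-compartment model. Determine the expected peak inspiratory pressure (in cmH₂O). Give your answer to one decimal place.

29.5

Flow: 38 L/min ÷ 60 = 0.6333 L/s.
Equation of motion (constant flow): PIP = Vt/C + R·V̇ + PEEP.
PIP = 475/50.0 + 25.3×0.6333 + 4 = 9.5 + 16.022 + 4 = 29.522 cmH2O.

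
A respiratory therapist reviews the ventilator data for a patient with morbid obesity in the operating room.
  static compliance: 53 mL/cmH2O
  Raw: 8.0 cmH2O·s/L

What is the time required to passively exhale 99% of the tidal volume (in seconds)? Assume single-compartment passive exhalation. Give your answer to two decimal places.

1.95

τ = R × C = 8.0 × 53 mL/cmH2O = 8.0 × 0.053 L/cmH2O = 0.424 s.
Exhaled fraction f = 1 − e^(−t/τ) → t = −τ·ln(1 − f) = −0.424·ln(0.01) = 1.953 s.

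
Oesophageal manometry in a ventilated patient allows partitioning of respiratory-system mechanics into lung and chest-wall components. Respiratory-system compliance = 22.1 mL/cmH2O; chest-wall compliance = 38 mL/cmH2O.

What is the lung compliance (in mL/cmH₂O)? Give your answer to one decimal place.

52.8

1/CL = 1/Crs − 1/Ccw.
1/CL = 1/22.1 − 1/38 = 0.01893.
CL = 52.826 mL/cmH2O.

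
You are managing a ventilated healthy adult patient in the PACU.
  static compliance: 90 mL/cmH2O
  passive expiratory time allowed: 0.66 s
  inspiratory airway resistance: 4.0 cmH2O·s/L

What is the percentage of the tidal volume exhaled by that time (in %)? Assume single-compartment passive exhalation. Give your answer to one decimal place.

84.0

τ = R × C = 4.0 × 90 mL/cmH2O = 4.0 × 0.090 L/cmH2O = 0.36 s.
Passive exhalation: V(t)/V₀ = e^(−t/τ) = e^(−0.66/0.36) = 0.1599.
Fraction exhaled = 1 − 0.1599 = 0.8401 → 84.01%.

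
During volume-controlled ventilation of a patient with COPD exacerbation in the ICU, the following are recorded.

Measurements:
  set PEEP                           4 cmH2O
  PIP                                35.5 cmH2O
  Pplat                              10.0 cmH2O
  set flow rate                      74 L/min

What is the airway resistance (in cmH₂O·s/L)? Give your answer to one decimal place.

20.7

Flow: 74 L/min ÷ 60 = 1.2333 L/s.
Raw = (PIP − Pplat) / flow = (35.5 − 10.0) / 1.2333 = 25.5 / 1.2333 = 20.676 cmH2O·s/L.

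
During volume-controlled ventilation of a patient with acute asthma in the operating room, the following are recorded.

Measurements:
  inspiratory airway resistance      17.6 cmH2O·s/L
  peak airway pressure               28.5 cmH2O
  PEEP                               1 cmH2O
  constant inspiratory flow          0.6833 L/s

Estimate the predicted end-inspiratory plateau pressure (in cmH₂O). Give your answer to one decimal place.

Pplat = PIP − Raw × flow = 28.5 − 17.6 × 0.6833 = 28.5 − 12.026 = 16.474 cmH2O.

16.5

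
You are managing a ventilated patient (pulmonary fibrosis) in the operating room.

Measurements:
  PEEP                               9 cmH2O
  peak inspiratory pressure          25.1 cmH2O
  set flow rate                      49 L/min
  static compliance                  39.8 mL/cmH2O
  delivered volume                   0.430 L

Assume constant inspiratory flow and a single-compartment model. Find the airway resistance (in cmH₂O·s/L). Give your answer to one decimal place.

Flow: 49 L/min ÷ 60 = 0.8167 L/s.
Equation of motion (constant flow): PIP = Vt/C + R·V̇ + PEEP.
R·V̇ = PIP − Vt/C − PEEP = 25.1 − 430/39.8 − 9 = 25.1 − 10.804 − 9 = 5.296 cmH2O.
R = 5.296 / 0.8167 = 6.485 cmH2O·s/L.

6.5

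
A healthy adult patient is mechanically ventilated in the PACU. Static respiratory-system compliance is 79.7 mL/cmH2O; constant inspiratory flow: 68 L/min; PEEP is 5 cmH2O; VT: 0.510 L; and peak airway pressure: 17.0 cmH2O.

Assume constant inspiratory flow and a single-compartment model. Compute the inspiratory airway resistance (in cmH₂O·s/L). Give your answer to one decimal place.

4.9

Flow: 68 L/min ÷ 60 = 1.1333 L/s.
Equation of motion (constant flow): PIP = Vt/C + R·V̇ + PEEP.
R·V̇ = PIP − Vt/C − PEEP = 17.0 − 510/79.7 − 5 = 17.0 − 6.399 − 5 = 5.601 cmH2O.
R = 5.601 / 1.1333 = 4.942 cmH2O·s/L.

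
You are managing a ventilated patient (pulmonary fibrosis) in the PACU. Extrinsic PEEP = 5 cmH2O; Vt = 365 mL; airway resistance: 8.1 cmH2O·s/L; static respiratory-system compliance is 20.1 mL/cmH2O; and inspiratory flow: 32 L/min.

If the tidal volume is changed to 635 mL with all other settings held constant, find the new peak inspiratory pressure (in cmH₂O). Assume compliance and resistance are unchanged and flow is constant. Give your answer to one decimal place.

40.9

Flow: 32 L/min ÷ 60 = 0.5333 L/s.
PIP = Vt/C + R·V̇ + PEEP (constant-flow equation of motion).
Only the elastic term changes: ΔPIP = ΔVt / C = (635 − 365) / 20.1 = 13.433 cmH2O.
Original PIP = 365/20.1 + 8.1×0.5333 + 5 = 27.479 cmH2O; new PIP = 27.479 + (13.433) = 40.912 cmH2O.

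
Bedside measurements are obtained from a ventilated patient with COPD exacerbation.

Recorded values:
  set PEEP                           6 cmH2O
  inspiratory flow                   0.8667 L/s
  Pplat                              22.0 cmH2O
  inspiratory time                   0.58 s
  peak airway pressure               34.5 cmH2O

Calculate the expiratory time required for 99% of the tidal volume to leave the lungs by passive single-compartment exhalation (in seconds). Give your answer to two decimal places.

2.09

Vt = flow × Ti = 0.8667 L/s × 0.58 s × 1000 mL/L = 502.69 mL.
R = (PIP − Pplat)/V̇ = (34.5 − 22.0) / 0.8667 = 12.5/0.8667 = 14.423 cmH2O·s/L.
C = Vt/(Pplat − PEEP) = 502.69 / (22.0 − 6) = 502.69/16.0 = 31.418 mL/cmH2O.
τ = R × C = 14.423 × 0.03142 L/cmH2O = 0.4532 s.
t = −τ·ln(1 − 0.99) = −0.4532·ln(0.01) = 2.087 s.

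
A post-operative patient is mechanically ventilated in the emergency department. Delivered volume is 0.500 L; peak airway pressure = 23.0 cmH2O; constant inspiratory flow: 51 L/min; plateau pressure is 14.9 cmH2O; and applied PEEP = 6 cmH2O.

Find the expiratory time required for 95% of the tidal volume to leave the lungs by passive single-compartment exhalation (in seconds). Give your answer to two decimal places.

Flow: 51 L/min ÷ 60 = 0.85 L/s.
R = (PIP − Pplat)/V̇ = (23.0 − 14.9) / 0.85 = 8.1/0.85 = 9.529 cmH2O·s/L.
C = Vt/(Pplat − PEEP) = 500.0 / (14.9 − 6) = 500.0/8.9 = 56.18 mL/cmH2O.
τ = R × C = 9.529 × 0.05618 L/cmH2O = 0.5353 s.
t = −τ·ln(1 − 0.95) = −0.5353·ln(0.05) = 1.604 s.

1.60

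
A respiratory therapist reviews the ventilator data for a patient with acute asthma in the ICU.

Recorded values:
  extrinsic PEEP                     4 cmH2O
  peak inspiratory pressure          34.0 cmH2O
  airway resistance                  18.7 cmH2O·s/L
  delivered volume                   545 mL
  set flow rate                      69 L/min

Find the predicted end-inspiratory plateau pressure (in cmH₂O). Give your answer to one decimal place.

12.5

Flow: 69 L/min ÷ 60 = 1.15 L/s.
Pplat = PIP − Raw × flow = 34.0 − 18.7 × 1.15 = 34.0 − 21.505 = 12.495 cmH2O.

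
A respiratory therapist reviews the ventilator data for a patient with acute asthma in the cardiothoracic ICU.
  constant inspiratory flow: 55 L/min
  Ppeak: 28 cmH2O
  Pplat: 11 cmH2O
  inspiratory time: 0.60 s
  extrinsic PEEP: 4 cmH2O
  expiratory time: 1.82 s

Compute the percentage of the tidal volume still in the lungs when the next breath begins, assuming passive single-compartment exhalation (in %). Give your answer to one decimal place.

Flow: 55 L/min ÷ 60 = 0.9167 L/s.
Vt = flow × Ti = 0.9167 L/s × 0.60 s × 1000 mL/L = 550.02 mL.
R = (PIP − Pplat)/V̇ = (28 − 11) / 0.9167 = 17.0/0.9167 = 18.545 cmH2O·s/L.
C = Vt/(Pplat − PEEP) = 550.02 / (11 − 4) = 550.02/7.0 = 78.574 mL/cmH2O.
τ = R × C = 18.545 × 0.07857 L/cmH2O = 1.457 s.
Fraction remaining at end-expiration = e^(−Te/τ) = e^(−1.82/1.457) = 0.2868 → 28.68%.

28.7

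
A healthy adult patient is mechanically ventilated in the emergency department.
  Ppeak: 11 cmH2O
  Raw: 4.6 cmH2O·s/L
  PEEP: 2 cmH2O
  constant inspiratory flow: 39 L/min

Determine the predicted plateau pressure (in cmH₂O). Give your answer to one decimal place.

Flow: 39 L/min ÷ 60 = 0.65 L/s.
Pplat = PIP − Raw × flow = 11 − 4.6 × 0.65 = 11 − 2.99 = 8.01 cmH2O.

8.0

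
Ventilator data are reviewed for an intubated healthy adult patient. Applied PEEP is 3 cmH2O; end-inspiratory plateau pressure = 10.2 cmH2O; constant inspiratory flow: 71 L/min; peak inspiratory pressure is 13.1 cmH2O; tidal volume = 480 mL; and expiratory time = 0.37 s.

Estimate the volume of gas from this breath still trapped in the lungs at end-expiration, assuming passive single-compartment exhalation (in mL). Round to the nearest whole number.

Flow: 71 L/min ÷ 60 = 1.1833 L/s.
R = (PIP − Pplat)/V̇ = (13.1 − 10.2) / 1.1833 = 2.9/1.1833 = 2.451 cmH2O·s/L.
C = Vt/(Pplat − PEEP) = 480.0 / (10.2 − 3) = 480.0/7.2 = 66.667 mL/cmH2O.
τ = R × C = 2.451 × 0.06667 L/cmH2O = 0.1634 s.
Fraction remaining = e^(−Te/τ) = e^(−0.37/0.1634) = 0.1039.
Trapped volume = 480.0 × 0.1039 = 49.872 mL.

50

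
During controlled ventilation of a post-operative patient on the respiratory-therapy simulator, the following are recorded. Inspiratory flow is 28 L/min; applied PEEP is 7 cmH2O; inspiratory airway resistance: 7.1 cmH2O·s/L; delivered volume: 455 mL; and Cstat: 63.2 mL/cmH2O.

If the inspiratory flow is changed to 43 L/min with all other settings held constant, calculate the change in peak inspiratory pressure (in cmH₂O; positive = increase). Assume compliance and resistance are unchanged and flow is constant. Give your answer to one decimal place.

1.8

Flow: 28 L/min ÷ 60 = 0.4667 L/s.
New flow: 43 L/min ÷ 60 = 0.7167 L/s.
PIP = Vt/C + R·V̇ + PEEP (constant-flow equation of motion).
Only the resistive term changes: ΔPIP = R × ΔV̇ = 7.1 × (0.7167 − 0.4667) = 7.1 × 0.25 = 1.775 cmH2O.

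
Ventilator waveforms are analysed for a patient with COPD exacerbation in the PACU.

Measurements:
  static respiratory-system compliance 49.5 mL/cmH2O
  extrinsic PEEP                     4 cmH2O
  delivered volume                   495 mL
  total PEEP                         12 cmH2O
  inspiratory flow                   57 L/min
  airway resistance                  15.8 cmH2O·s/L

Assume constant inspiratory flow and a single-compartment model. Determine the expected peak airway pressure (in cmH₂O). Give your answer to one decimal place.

Flow: 57 L/min ÷ 60 = 0.95 L/s.
Total PEEP = 12 cmH2O (set 4 + intrinsic 8); this is the baseline alveolar pressure.
Equation of motion (constant flow): PIP = Vt/C + R·V̇ + PEEP.
PIP = 495/49.5 + 15.8×0.95 + 12 = 10.0 + 15.01 + 12 = 37.01 cmH2O.

37.0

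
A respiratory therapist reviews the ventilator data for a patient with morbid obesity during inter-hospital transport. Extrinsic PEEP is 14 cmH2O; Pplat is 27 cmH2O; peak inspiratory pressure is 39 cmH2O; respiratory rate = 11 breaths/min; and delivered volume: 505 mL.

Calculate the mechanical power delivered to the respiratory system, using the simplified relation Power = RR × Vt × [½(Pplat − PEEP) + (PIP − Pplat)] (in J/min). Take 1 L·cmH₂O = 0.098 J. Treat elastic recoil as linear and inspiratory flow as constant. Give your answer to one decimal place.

10.1

Per-breath work = Vt × [½(Pplat−PEEP) + (PIP−Pplat)] = 0.505 × [0.5×13.0 + 12.0] = 0.505 × 18.5 = 9.343 L·cmH2O.
Power = 11 × 9.343 = 102.77 L·cmH2O/min.
× 0.098 J/(L·cmH2O) → 10.071 J/min.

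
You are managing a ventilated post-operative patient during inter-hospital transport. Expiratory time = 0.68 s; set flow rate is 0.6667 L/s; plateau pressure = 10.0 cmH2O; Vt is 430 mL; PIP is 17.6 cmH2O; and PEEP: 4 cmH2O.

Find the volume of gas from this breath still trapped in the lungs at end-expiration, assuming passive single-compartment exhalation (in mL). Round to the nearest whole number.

187

R = (PIP − Pplat)/V̇ = (17.6 − 10.0) / 0.6667 = 7.6/0.6667 = 11.399 cmH2O·s/L.
C = Vt/(Pplat − PEEP) = 430.0 / (10.0 − 4) = 430.0/6.0 = 71.667 mL/cmH2O.
τ = R × C = 11.399 × 0.07167 L/cmH2O = 0.817 s.
Fraction remaining = e^(−Te/τ) = e^(−0.68/0.817) = 0.435.
Trapped volume = 430.0 × 0.435 = 187.05 mL.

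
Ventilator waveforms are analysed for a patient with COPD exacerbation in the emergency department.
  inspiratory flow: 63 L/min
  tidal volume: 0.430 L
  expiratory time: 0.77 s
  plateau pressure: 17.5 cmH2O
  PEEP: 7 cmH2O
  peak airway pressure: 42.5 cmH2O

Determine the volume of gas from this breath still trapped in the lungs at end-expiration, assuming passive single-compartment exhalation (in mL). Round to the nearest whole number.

195

Flow: 63 L/min ÷ 60 = 1.05 L/s.
R = (PIP − Pplat)/V̇ = (42.5 − 17.5) / 1.05 = 25.0/1.05 = 23.81 cmH2O·s/L.
C = Vt/(Pplat − PEEP) = 430.0 / (17.5 − 7) = 430.0/10.5 = 40.952 mL/cmH2O.
τ = R × C = 23.81 × 0.04095 L/cmH2O = 0.975 s.
Fraction remaining = e^(−Te/τ) = e^(−0.77/0.975) = 0.454.
Trapped volume = 430.0 × 0.454 = 195.22 mL.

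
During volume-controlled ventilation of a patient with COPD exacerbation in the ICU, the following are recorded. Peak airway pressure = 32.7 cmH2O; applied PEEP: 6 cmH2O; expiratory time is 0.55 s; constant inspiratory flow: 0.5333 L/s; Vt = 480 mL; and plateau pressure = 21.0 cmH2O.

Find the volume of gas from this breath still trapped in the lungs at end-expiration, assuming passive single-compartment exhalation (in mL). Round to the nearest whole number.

219

R = (PIP − Pplat)/V̇ = (32.7 − 21.0) / 0.5333 = 11.7/0.5333 = 21.939 cmH2O·s/L.
C = Vt/(Pplat − PEEP) = 480.0 / (21.0 − 6) = 480.0/15.0 = 32.0 mL/cmH2O.
τ = R × C = 21.939 × 0.032 L/cmH2O = 0.702 s.
Fraction remaining = e^(−Te/τ) = e^(−0.55/0.702) = 0.4568.
Trapped volume = 480.0 × 0.4568 = 219.26 mL.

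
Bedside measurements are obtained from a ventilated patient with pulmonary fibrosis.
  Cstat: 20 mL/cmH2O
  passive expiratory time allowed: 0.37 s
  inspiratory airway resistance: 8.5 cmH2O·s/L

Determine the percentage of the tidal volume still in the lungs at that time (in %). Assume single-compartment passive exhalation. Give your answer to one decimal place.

τ = R × C = 8.5 × 20 mL/cmH2O = 8.5 × 0.020 L/cmH2O = 0.17 s.
Passive exhalation: V(t)/V₀ = e^(−t/τ) = e^(−0.37/0.17) = 0.1134.
Fraction remaining = 0.1134 → 11.34%.

11.3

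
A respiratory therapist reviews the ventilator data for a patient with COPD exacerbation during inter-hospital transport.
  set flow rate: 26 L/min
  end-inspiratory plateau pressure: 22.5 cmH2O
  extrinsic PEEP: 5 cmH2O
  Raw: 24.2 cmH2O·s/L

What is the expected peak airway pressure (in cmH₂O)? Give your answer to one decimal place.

33.0

Flow: 26 L/min ÷ 60 = 0.4333 L/s.
PIP = Pplat + Raw × flow = 22.5 + 24.2 × 0.4333 = 22.5 + 10.486 = 32.986 cmH2O.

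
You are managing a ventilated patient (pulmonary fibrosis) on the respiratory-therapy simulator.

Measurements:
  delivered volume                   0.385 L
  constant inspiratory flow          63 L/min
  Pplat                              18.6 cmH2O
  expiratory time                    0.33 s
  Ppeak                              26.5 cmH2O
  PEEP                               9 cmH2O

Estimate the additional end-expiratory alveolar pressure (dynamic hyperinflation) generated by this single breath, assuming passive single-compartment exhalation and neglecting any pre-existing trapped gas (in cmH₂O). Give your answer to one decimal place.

Flow: 63 L/min ÷ 60 = 1.05 L/s.
R = (PIP − Pplat)/V̇ = (26.5 − 18.6) / 1.05 = 7.9/1.05 = 7.524 cmH2O·s/L.
C = Vt/(Pplat − PEEP) = 385.0 / (18.6 − 9) = 385.0/9.6 = 40.104 mL/cmH2O.
τ = R × C = 7.524 × 0.0401 L/cmH2O = 0.3017 s.
Fraction remaining = e^(−Te/τ) = e^(−0.33/0.3017) = 0.3349; trapped volume = 385.0 × 0.3349 = 128.94 mL.
Additional alveolar pressure from trapping ≈ V_trapped / C = 128.94 / 40.104 = 3.215 cmH2O.

3.2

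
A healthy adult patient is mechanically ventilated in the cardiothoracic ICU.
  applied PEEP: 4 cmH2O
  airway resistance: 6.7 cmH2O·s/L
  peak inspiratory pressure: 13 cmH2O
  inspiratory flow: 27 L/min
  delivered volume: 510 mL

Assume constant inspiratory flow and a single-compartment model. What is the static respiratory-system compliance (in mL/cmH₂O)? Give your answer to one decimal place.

85.2

Flow: 27 L/min ÷ 60 = 0.45 L/s.
Equation of motion (constant flow): PIP = Vt/C + R·V̇ + PEEP.
Vt/C = PIP − R·V̇ − PEEP = 13 − 6.7×0.45 − 4 = 13 − 3.015 − 4 = 5.985 cmH2O.
C = Vt / 5.985 = 510 / 5.985 = 85.213 mL/cmH2O.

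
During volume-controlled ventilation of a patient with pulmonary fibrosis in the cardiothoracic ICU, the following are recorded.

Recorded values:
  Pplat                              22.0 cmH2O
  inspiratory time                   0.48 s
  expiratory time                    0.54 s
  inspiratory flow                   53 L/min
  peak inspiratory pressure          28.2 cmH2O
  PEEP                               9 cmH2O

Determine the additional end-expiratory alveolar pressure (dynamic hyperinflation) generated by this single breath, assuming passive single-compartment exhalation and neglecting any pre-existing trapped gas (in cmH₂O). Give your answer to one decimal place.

1.2

Flow: 53 L/min ÷ 60 = 0.8833 L/s.
Vt = flow × Ti = 0.8833 L/s × 0.48 s × 1000 mL/L = 423.98 mL.
R = (PIP − Pplat)/V̇ = (28.2 − 22.0) / 0.8833 = 6.2/0.8833 = 7.019 cmH2O·s/L.
C = Vt/(Pplat − PEEP) = 423.98 / (22.0 − 9) = 423.98/13.0 = 32.614 mL/cmH2O.
τ = R × C = 7.019 × 0.03261 L/cmH2O = 0.2289 s.
Fraction remaining = e^(−Te/τ) = e^(−0.54/0.2289) = 0.0945; trapped volume = 423.98 × 0.0945 = 40.066 mL.
Additional alveolar pressure from trapping ≈ V_trapped / C = 40.066 / 32.614 = 1.228 cmH2O.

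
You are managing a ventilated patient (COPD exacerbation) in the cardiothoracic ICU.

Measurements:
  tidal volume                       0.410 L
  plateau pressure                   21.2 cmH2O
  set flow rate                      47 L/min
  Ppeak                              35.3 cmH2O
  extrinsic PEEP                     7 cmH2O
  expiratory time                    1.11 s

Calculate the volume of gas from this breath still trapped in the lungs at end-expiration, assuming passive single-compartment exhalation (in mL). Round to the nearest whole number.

48

Flow: 47 L/min ÷ 60 = 0.7833 L/s.
R = (PIP − Pplat)/V̇ = (35.3 − 21.2) / 0.7833 = 14.1/0.7833 = 18.001 cmH2O·s/L.
C = Vt/(Pplat − PEEP) = 410.0 / (21.2 − 7) = 410.0/14.2 = 28.873 mL/cmH2O.
τ = R × C = 18.001 × 0.02887 L/cmH2O = 0.5197 s.
Fraction remaining = e^(−Te/τ) = e^(−1.11/0.5197) = 0.1181.
Trapped volume = 410.0 × 0.1181 = 48.421 mL.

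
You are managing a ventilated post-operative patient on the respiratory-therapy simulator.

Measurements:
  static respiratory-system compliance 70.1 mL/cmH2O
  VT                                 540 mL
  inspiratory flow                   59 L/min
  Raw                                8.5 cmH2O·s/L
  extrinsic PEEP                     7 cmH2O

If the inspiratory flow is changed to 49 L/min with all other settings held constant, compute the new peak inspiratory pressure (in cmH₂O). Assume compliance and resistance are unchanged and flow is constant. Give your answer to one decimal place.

Flow: 59 L/min ÷ 60 = 0.9833 L/s.
New flow: 49 L/min ÷ 60 = 0.8167 L/s.
PIP = Vt/C + R·V̇ + PEEP (constant-flow equation of motion).
Only the resistive term changes: ΔPIP = R × ΔV̇ = 8.5 × (0.8167 − 0.9833) = 8.5 × -0.1666 = -1.416 cmH2O.
Original PIP = 540/70.1 + 8.5×0.9833 + 7 = 23.061 cmH2O; new PIP = 23.061 + (-1.416) = 21.645 cmH2O.

21.6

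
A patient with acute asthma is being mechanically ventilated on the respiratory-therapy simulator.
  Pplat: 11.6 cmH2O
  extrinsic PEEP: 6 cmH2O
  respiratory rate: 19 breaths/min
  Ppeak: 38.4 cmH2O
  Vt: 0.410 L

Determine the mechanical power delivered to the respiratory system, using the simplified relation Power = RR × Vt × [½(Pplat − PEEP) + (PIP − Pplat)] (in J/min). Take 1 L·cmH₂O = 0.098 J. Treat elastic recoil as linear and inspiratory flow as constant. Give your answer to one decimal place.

Per-breath work = Vt × [½(Pplat−PEEP) + (PIP−Pplat)] = 0.410 × [0.5×5.6 + 26.8] = 0.410 × 29.6 = 12.136 L·cmH2O.
Power = 19 × 12.136 = 230.58 L·cmH2O/min.
× 0.098 J/(L·cmH2O) → 22.597 J/min.

22.6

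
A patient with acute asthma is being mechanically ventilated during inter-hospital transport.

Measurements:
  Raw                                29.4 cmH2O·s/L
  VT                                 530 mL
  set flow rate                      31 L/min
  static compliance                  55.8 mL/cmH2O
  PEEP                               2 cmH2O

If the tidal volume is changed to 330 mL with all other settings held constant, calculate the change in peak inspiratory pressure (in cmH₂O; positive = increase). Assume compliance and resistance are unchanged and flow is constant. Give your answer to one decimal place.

PIP = Vt/C + R·V̇ + PEEP (constant-flow equation of motion).
Only the elastic term changes: ΔPIP = ΔVt / C = (330 − 530) / 55.8 = -3.584 cmH2O.

-3.6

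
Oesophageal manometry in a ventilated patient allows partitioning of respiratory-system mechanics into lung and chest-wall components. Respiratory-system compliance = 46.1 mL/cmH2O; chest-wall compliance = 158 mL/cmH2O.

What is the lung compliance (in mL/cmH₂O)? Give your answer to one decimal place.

1/CL = 1/Crs − 1/Ccw.
1/CL = 1/46.1 − 1/158 = 0.01536.
CL = 65.104 mL/cmH2O.

65.1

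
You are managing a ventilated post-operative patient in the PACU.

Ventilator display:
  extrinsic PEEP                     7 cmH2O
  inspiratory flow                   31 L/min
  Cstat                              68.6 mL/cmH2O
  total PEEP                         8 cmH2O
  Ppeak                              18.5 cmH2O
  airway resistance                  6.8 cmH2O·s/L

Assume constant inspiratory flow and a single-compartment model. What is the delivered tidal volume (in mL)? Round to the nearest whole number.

479

Flow: 31 L/min ÷ 60 = 0.5167 L/s.
Total PEEP = 8 cmH2O (set 7 + intrinsic 1); this is the baseline alveolar pressure.
Equation of motion (constant flow): PIP = Vt/C + R·V̇ + PEEP.
Vt/C = PIP − R·V̇ − PEEP = 18.5 − 3.514 − 8 = 6.986 cmH2O.
Vt = C × 6.986 = 68.6 × 6.986 = 479.24 mL.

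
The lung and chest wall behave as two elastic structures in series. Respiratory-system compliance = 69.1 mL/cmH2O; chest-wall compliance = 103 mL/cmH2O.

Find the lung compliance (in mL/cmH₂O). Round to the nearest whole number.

210

1/CL = 1/Crs − 1/Ccw.
1/CL = 1/69.1 − 1/103 = 0.004763.
CL = 209.95 mL/cmH2O.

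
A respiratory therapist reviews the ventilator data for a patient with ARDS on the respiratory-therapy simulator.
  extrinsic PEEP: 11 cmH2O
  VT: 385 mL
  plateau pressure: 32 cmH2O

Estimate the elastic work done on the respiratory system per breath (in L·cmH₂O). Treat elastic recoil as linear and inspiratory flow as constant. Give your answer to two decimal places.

4.04

Elastic work ≈ ½ × (Pplat − PEEP) × Vt = 0.5 × (32 − 11) × 0.385 L = 0.5 × 21.0 × 0.385 = 4.043 L·cmH2O.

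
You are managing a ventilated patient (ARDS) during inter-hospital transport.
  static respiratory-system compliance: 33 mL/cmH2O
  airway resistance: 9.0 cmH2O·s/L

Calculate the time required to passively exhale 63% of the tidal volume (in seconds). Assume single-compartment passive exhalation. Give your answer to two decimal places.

0.30

τ = R × C = 9.0 × 33 mL/cmH2O = 9.0 × 0.033 L/cmH2O = 0.297 s.
Exhaled fraction f = 1 − e^(−t/τ) → t = −τ·ln(1 − f) = −0.297·ln(0.37) = 0.2953 s.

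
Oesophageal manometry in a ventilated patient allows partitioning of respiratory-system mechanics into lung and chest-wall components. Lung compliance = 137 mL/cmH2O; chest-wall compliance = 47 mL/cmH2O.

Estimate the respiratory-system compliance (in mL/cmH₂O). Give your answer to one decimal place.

Lung and chest wall are elastances in series: 1/Crs = 1/CL + 1/Ccw.
1/Crs = 1/137 + 1/47 = 0.02858.
Crs = 34.99 mL/cmH2O.

35.0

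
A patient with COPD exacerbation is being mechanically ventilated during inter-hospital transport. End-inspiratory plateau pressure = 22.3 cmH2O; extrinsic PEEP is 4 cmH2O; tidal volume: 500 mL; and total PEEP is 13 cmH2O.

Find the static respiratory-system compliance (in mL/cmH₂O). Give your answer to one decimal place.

53.8

End-expiratory occlusion gives total PEEP = 13 cmH2O (intrinsic PEEP = 13 − 4 = 9). Use total PEEP for the elastic gradient.
Cstat = Vt / (Pplat − PEEPtotal) = 500 / (22.3 − 13) = 500 / 9.3 = 53.763 mL/cmH2O.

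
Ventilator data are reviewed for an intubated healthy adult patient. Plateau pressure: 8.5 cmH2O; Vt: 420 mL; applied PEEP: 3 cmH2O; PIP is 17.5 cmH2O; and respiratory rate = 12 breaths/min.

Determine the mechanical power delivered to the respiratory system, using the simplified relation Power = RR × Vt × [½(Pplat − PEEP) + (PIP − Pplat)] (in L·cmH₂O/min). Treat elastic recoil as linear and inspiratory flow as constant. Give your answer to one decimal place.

Per-breath work = Vt × [½(Pplat−PEEP) + (PIP−Pplat)] = 0.420 × [0.5×5.5 + 9.0] = 0.420 × 11.75 = 4.935 L·cmH2O.
Power = 12 × 4.935 = 59.22 L·cmH2O/min.

59.2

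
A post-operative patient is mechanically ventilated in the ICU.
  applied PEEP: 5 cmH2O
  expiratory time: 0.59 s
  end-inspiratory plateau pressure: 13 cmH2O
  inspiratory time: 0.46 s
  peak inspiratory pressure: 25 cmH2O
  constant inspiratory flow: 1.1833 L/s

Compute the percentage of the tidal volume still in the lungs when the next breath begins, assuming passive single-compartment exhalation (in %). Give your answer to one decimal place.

42.5

Vt = flow × Ti = 1.1833 L/s × 0.46 s × 1000 mL/L = 544.32 mL.
R = (PIP − Pplat)/V̇ = (25 − 13) / 1.1833 = 12.0/1.1833 = 10.141 cmH2O·s/L.
C = Vt/(Pplat − PEEP) = 544.32 / (13 − 5) = 544.32/8.0 = 68.04 mL/cmH2O.
τ = R × C = 10.141 × 0.06804 L/cmH2O = 0.69 s.
Fraction remaining at end-expiration = e^(−Te/τ) = e^(−0.59/0.69) = 0.4253 → 42.53%.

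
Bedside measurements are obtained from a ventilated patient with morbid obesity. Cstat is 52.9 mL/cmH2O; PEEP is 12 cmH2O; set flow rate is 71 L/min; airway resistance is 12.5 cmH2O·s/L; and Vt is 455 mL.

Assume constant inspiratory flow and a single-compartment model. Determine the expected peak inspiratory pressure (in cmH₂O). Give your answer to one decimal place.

Flow: 71 L/min ÷ 60 = 1.1833 L/s.
Equation of motion (constant flow): PIP = Vt/C + R·V̇ + PEEP.
PIP = 455/52.9 + 12.5×1.1833 + 12 = 8.601 + 14.791 + 12 = 35.392 cmH2O.

35.4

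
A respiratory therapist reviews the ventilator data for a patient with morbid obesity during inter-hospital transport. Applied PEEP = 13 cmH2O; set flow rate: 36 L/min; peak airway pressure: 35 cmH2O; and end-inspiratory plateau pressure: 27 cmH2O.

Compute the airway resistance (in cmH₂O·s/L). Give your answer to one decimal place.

Flow: 36 L/min ÷ 60 = 0.6 L/s.
Raw = (PIP − Pplat) / flow = (35 − 27) / 0.6 = 8.0 / 0.6 = 13.333 cmH2O·s/L.

13.3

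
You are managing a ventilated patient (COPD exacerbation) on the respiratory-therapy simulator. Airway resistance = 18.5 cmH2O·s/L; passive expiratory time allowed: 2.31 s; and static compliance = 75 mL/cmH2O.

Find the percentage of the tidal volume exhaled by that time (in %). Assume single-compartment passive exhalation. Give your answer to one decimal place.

τ = R × C = 18.5 × 75 mL/cmH2O = 18.5 × 0.075 L/cmH2O = 1.388 s.
Passive exhalation: V(t)/V₀ = e^(−t/τ) = e^(−2.31/1.388) = 0.1893.
Fraction exhaled = 1 − 0.1893 = 0.8107 → 81.07%.

81.1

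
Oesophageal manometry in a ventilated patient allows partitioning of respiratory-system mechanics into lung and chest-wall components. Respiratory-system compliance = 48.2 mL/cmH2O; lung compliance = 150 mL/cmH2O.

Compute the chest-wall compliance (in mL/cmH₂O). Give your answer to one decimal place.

1/Ccw = 1/Crs − 1/CL.
1/Ccw = 1/48.2 − 1/150 = 0.01408.
Ccw = 71.023 mL/cmH2O.

71.0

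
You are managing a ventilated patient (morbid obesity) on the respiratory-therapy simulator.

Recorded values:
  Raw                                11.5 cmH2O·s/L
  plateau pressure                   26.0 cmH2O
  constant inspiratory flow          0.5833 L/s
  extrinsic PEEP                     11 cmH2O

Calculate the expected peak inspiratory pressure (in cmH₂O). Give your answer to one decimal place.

PIP = Pplat + Raw × flow = 26.0 + 11.5 × 0.5833 = 26.0 + 6.708 = 32.708 cmH2O.

32.7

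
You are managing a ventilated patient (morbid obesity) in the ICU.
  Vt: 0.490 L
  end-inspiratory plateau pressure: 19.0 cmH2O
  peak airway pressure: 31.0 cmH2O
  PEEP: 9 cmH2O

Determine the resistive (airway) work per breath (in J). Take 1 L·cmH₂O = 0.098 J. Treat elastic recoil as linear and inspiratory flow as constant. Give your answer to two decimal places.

With constant inspiratory flow the resistive pressure is constant at PIP − Pplat = 31.0 − 19.0 = 12.0 cmH2O, so resistive work = 12.0 × 0.490 = 5.88 L·cmH2O.
× 0.098 J/(L·cmH2O) → 0.5762 J.

0.58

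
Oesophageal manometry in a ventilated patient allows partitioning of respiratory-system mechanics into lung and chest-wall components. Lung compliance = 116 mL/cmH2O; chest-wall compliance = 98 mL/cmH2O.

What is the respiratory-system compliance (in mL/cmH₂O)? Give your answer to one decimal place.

53.1

Lung and chest wall are elastances in series: 1/Crs = 1/CL + 1/Ccw.
1/Crs = 1/116 + 1/98 = 0.01882.
Crs = 53.135 mL/cmH2O.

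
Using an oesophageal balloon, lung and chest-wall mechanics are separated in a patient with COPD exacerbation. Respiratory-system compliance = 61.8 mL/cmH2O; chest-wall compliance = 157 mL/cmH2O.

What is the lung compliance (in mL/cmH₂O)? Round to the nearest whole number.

1/CL = 1/Crs − 1/Ccw.
1/CL = 1/61.8 − 1/157 = 0.009812.
CL = 101.92 mL/cmH2O.

102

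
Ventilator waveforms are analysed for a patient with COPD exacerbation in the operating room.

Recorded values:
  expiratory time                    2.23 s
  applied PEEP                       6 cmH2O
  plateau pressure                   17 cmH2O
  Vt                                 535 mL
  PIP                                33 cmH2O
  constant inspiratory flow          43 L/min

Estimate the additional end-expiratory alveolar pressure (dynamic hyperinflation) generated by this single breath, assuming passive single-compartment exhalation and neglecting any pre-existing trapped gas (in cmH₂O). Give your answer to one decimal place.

1.4

Flow: 43 L/min ÷ 60 = 0.7167 L/s.
R = (PIP − Pplat)/V̇ = (33 − 17) / 0.7167 = 16.0/0.7167 = 22.325 cmH2O·s/L.
C = Vt/(Pplat − PEEP) = 535.0 / (17 − 6) = 535.0/11.0 = 48.636 mL/cmH2O.
τ = R × C = 22.325 × 0.04864 L/cmH2O = 1.086 s.
Fraction remaining = e^(−Te/τ) = e^(−2.23/1.086) = 0.1283; trapped volume = 535.0 × 0.1283 = 68.641 mL.
Additional alveolar pressure from trapping ≈ V_trapped / C = 68.641 / 48.636 = 1.411 cmH2O.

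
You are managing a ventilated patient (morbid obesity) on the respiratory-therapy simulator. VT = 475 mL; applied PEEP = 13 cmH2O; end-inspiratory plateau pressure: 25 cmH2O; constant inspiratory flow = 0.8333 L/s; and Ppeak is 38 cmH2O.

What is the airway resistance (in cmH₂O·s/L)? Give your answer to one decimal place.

15.6

Raw = (PIP − Pplat) / flow = (38 − 25) / 0.8333 = 13.0 / 0.8333 = 15.601 cmH2O·s/L.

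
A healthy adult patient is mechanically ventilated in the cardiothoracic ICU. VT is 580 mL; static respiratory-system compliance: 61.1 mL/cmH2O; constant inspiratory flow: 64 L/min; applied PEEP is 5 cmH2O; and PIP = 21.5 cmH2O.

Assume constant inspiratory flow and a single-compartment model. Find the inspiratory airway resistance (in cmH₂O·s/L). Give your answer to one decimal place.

6.6

Flow: 64 L/min ÷ 60 = 1.0667 L/s.
Equation of motion (constant flow): PIP = Vt/C + R·V̇ + PEEP.
R·V̇ = PIP − Vt/C − PEEP = 21.5 − 580/61.1 − 5 = 21.5 − 9.493 − 5 = 7.007 cmH2O.
R = 7.007 / 1.0667 = 6.569 cmH2O·s/L.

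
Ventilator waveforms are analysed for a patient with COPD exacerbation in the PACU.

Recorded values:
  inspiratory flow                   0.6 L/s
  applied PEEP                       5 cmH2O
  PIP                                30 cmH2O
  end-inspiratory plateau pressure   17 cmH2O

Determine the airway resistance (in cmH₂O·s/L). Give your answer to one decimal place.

21.7

Raw = (PIP − Pplat) / flow = (30 − 17) / 0.6 = 13.0 / 0.6 = 21.667 cmH2O·s/L.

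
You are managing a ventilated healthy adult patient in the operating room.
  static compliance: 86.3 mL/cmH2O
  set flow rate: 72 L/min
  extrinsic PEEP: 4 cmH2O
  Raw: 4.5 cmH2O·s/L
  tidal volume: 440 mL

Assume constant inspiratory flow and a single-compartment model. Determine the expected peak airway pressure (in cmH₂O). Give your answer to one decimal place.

Flow: 72 L/min ÷ 60 = 1.2 L/s.
Equation of motion (constant flow): PIP = Vt/C + R·V̇ + PEEP.
PIP = 440/86.3 + 4.5×1.2 + 4 = 5.098 + 5.4 + 4 = 14.498 cmH2O.

14.5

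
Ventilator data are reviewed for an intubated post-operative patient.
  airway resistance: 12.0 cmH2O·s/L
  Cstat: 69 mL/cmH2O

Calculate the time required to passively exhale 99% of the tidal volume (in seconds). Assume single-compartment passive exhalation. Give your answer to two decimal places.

τ = R × C = 12.0 × 69 mL/cmH2O = 12.0 × 0.069 L/cmH2O = 0.828 s.
Exhaled fraction f = 1 − e^(−t/τ) → t = −τ·ln(1 − f) = −0.828·ln(0.01) = 3.813 s.

3.81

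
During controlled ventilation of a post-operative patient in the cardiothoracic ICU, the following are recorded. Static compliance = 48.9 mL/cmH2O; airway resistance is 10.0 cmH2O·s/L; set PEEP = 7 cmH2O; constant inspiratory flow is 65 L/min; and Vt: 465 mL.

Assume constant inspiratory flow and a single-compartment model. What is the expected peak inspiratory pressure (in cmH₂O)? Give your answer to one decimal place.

Flow: 65 L/min ÷ 60 = 1.0833 L/s.
Equation of motion (constant flow): PIP = Vt/C + R·V̇ + PEEP.
PIP = 465/48.9 + 10.0×1.0833 + 7 = 9.509 + 10.833 + 7 = 27.342 cmH2O.

27.3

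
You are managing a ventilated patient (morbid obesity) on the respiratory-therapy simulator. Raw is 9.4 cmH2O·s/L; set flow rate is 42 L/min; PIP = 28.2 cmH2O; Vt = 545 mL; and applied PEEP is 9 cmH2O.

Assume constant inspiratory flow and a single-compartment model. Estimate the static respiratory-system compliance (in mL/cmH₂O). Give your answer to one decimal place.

43.2

Flow: 42 L/min ÷ 60 = 0.7 L/s.
Equation of motion (constant flow): PIP = Vt/C + R·V̇ + PEEP.
Vt/C = PIP − R·V̇ − PEEP = 28.2 − 9.4×0.7 − 9 = 28.2 − 6.58 − 9 = 12.62 cmH2O.
C = Vt / 12.62 = 545 / 12.62 = 43.185 mL/cmH2O.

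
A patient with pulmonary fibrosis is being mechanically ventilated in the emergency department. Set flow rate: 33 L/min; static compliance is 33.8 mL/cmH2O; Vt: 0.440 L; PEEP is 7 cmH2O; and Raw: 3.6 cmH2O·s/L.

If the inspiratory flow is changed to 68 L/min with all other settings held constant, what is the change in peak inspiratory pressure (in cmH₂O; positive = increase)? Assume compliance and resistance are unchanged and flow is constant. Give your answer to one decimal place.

2.1

Flow: 33 L/min ÷ 60 = 0.55 L/s.
New flow: 68 L/min ÷ 60 = 1.1333 L/s.
PIP = Vt/C + R·V̇ + PEEP (constant-flow equation of motion).
Only the resistive term changes: ΔPIP = R × ΔV̇ = 3.6 × (1.1333 − 0.55) = 3.6 × 0.5833 = 2.1 cmH2O.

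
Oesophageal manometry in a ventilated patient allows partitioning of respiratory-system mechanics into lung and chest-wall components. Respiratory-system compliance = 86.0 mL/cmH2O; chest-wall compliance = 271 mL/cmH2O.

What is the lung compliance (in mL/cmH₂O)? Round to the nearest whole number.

126

1/CL = 1/Crs − 1/Ccw.
1/CL = 1/86.0 − 1/271 = 0.007938.
CL = 125.98 mL/cmH2O.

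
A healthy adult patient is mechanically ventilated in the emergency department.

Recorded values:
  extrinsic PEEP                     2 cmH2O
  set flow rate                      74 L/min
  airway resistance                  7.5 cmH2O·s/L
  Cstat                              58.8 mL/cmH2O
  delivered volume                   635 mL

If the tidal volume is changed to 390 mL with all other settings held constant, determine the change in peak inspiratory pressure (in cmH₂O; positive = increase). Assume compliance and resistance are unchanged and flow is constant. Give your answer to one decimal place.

-4.2

PIP = Vt/C + R·V̇ + PEEP (constant-flow equation of motion).
Only the elastic term changes: ΔPIP = ΔVt / C = (390 − 635) / 58.8 = -4.167 cmH2O.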